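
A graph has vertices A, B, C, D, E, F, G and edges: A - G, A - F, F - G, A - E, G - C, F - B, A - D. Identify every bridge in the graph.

A-D, A-E, B-F, C-G

The edges on the cycle A-F-G-A are not bridges since each lies on that cycle.
But removing F - B disconnects F from B; removing G - C disconnects G from C; removing A - E disconnects A from E; removing A - D disconnects A from D — these are bridges.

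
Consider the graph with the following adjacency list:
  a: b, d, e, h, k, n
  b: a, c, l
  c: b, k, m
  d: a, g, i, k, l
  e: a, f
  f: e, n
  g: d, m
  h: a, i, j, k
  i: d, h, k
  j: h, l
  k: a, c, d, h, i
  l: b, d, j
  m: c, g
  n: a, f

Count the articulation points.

1

Removing a increases the component count from 1 to 2, so a is a cut vertex.
By contrast removing h leaves 1 component; it is not a cut vertex. No other vertex is a cut vertex either.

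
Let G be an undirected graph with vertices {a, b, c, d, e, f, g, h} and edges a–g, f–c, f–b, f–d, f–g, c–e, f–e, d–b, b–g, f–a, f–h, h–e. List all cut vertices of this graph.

Removing f increases the component count from 1 to 2, so f is a cut vertex.
By contrast removing d leaves 1 component; it is not a cut vertex. No other vertex is a cut vertex either.

f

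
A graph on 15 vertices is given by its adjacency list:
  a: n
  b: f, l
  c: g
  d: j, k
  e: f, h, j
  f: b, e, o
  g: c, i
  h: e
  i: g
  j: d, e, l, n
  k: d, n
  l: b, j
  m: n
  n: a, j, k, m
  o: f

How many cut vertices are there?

5

Removing e increases the component count from 2 to 3, so e is a cut vertex.
Removing f increases the component count from 2 to 3, so f is a cut vertex.
Removing g increases the component count from 2 to 3, so g is a cut vertex.
Likewise j, n are cut vertices.
By contrast removing c leaves 2 components; it is not a cut vertex. No other vertex is a cut vertex either.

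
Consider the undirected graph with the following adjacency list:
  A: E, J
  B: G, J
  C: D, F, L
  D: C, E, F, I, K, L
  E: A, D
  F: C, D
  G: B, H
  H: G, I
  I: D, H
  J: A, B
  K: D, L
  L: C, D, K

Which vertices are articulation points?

Removing D increases the component count from 1 to 2, so D is a cut vertex.
By contrast removing L leaves 1 component; it is not a cut vertex. No other vertex is a cut vertex either.

D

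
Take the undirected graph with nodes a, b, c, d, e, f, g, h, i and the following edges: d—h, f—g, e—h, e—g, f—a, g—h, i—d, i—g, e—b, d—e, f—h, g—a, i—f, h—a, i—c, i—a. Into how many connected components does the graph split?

1

Starting from a we can reach a, b, c, d, e, f, g, h, i. That is one component of size 9.
Total: 1 component.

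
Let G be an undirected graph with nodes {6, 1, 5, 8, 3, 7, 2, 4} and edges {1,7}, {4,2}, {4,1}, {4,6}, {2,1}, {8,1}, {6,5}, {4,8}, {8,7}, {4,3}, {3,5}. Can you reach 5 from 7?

From 7 we can reach 1, 2, 3, 4, 5, 6, 7, 8, which includes 5.

Yes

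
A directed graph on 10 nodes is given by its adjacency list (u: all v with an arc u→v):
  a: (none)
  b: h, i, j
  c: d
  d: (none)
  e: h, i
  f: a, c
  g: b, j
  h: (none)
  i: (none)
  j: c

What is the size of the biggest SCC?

{i} is an SCC by itself.
{b} is an SCC by itself.
{c} is an SCC by itself.
{d} is an SCC by itself.
{g} is an SCC by itself.
(and 5 more singleton SCCs)
The largest has 1 vertex.

1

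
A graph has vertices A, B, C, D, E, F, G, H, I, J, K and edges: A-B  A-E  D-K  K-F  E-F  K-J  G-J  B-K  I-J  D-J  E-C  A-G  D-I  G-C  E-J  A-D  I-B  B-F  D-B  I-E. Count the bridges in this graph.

The edges on the cycle I-B-F-E-I are not bridges since each lies on that cycle.
Every edge lies on some cycle, so there are no bridges.

0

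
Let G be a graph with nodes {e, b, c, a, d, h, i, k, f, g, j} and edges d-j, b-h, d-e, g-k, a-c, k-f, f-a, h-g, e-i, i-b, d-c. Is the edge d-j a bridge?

Yes

Removing d-j leaves no path between d and j: the component count goes from 1 to 2. So it is a bridge.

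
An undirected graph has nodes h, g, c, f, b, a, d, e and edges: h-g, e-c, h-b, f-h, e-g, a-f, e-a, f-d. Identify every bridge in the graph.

b-h, c-e, d-f

The edges on the cycle e-a-f-h-g-e are not bridges since each lies on that cycle.
But removing h-b disconnects h from b; removing f-d disconnects f from d; removing e-c disconnects e from c — these are bridges.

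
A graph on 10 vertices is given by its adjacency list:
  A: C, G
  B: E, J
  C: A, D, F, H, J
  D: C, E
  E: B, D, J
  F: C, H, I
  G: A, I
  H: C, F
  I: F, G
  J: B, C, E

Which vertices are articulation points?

C

Removing C increases the component count from 1 to 2, so C is a cut vertex.
By contrast removing H leaves 1 component; it is not a cut vertex. No other vertex is a cut vertex either.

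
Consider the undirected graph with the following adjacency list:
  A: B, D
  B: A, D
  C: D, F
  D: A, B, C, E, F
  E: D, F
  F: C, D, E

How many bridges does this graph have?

0

The edges on the cycle D-B-A-D are not bridges since each lies on that cycle.
Every edge lies on some cycle, so there are no bridges.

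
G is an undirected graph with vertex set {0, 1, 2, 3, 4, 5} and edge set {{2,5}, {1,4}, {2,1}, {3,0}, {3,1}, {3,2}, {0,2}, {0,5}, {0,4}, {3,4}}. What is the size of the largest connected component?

Starting from 0 we can reach 0, 1, 2, 3, 4, 5. That is one component of size 6.
The largest has 6 vertices.

6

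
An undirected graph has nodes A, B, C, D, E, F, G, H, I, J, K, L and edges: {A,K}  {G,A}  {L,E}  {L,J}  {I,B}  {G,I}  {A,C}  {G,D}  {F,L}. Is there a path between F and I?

No

The component containing F is {E, F, J, L}, and I is not in it.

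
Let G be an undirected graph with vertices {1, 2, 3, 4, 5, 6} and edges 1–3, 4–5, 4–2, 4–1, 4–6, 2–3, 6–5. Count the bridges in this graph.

The edges on the cycle 4-6-5-4 are not bridges since each lies on that cycle.
Every edge lies on some cycle, so there are no bridges.

0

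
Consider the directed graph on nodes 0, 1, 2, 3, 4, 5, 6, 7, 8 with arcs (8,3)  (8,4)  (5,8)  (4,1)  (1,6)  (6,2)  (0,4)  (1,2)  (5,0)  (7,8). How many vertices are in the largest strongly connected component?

{0} is an SCC by itself.
{3} is an SCC by itself.
{1} is an SCC by itself.
{5} is an SCC by itself.
{4} is an SCC by itself.
(and 4 more singleton SCCs)
The largest has 1 vertex.

1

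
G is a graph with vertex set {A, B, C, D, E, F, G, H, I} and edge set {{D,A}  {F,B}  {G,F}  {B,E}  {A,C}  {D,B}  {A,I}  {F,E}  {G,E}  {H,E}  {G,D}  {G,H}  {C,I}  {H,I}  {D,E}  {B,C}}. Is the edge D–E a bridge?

No

After removing D–E, the path D-G-E still connects them, so the edge is not a bridge.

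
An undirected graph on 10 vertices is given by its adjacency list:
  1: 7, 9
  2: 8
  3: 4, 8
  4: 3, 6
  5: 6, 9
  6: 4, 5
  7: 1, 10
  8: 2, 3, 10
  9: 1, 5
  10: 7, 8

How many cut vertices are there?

1

Removing 8 increases the component count from 1 to 2, so 8 is a cut vertex.
By contrast removing 3 leaves 1 component; it is not a cut vertex. No other vertex is a cut vertex either.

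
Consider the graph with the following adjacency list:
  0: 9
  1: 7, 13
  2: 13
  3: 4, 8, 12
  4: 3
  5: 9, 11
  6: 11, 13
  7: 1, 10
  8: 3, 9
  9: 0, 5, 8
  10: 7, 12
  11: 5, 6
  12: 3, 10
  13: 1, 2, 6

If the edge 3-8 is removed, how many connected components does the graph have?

1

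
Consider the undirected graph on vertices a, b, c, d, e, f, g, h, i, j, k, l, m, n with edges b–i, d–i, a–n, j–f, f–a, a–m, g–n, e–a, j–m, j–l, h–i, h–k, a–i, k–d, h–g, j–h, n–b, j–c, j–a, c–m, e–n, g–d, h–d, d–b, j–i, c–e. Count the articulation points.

1

Removing j increases the component count from 1 to 2, so j is a cut vertex.
By contrast removing e leaves 1 component; it is not a cut vertex. No other vertex is a cut vertex either.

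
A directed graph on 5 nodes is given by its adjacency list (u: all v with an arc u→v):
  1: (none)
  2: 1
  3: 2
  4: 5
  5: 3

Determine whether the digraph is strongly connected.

There is no directed path from 3 to 4, so the graph is not strongly connected.

No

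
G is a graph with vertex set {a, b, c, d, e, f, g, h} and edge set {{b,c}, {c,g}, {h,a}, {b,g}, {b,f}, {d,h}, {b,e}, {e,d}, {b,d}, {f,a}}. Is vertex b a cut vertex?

Yes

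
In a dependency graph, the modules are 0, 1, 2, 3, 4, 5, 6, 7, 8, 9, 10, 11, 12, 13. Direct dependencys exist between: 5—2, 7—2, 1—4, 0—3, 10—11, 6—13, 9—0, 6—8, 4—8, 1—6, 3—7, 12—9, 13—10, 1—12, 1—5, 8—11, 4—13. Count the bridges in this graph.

0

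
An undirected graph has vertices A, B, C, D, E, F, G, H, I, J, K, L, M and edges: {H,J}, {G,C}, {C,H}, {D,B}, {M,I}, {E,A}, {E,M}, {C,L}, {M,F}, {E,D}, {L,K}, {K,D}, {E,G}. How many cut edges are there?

The edges on the cycle E-G-C-L-K-D-E are not bridges since each lies on that cycle.
But removing F—M disconnects F from M; removing E—M disconnects E from M; removing E—A disconnects E from A; removing I—M disconnects I from M — these are bridges.
In total 7 edges are bridges.

7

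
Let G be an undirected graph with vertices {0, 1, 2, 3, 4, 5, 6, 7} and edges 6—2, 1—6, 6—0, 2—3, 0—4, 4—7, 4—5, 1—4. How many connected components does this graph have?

Starting from 0 we can reach 0, 1, 2, 3, 4, 5, 6, 7. That is one component of size 8.
Total: 1 component.

1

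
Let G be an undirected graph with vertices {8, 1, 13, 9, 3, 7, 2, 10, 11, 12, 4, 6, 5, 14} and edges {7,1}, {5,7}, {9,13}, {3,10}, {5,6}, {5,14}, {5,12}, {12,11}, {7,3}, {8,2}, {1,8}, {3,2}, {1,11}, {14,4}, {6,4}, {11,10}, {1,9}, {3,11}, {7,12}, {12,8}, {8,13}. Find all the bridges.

none

The edges on the cycle 5-14-4-6-5 are not bridges since each lies on that cycle.
Every edge lies on some cycle, so there are no bridges.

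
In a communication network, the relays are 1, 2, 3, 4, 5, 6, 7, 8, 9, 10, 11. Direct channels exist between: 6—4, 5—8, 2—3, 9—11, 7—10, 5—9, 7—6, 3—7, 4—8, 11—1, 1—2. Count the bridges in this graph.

1

The edges on the cycle 5-9-11-1-2-3-7-6-4-8-5 are not bridges since each lies on that cycle.
But removing 10—7 disconnects 10 from 7 — this is a bridge.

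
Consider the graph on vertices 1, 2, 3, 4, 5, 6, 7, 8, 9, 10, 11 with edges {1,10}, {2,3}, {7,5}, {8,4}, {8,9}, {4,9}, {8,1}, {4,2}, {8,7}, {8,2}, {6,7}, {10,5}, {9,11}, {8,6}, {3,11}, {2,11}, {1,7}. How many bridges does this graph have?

0

The edges on the cycle 8-1-10-5-7-8 are not bridges since each lies on that cycle.
Every edge lies on some cycle, so there are no bridges.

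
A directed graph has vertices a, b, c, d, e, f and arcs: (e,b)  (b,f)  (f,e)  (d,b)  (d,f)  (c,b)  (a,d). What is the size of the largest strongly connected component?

3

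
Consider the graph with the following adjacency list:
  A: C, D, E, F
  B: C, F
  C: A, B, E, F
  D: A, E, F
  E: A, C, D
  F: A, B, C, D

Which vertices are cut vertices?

none

Removing E, for instance, still leaves 1 component. No single vertex removal increases the component count — the graph has no articulation points.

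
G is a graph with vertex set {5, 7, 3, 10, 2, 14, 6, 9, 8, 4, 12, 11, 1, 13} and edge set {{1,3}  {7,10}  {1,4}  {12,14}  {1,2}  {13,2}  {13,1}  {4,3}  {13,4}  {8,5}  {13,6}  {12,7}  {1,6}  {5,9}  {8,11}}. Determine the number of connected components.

3

Starting from 7 we can reach 7, 10, 12, 14. That is one component of size 4.
Starting from 5 we can reach 5, 8, 9, 11. That is one component of size 4.
Starting from 1 we can reach 1, 2, 3, 4, 6, 13. That is one component of size 6.
Total: 3 components.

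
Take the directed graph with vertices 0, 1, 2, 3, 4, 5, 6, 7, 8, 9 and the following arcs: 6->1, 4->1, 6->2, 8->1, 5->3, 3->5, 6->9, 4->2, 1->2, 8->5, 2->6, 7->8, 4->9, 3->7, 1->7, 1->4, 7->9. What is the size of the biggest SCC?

8

{1, 2, 3, 4, 5, 6, 7, 8} are all mutually reachable — one SCC of size 8.
{0} is an SCC by itself.
{9} is an SCC by itself.
The largest has 8 vertices.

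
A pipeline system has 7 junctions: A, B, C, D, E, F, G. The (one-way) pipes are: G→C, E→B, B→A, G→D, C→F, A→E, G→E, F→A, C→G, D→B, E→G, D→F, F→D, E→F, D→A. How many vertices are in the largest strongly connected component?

{A, B, C, D, E, F, G} are all mutually reachable — one SCC of size 7.
The largest has 7 vertices.

7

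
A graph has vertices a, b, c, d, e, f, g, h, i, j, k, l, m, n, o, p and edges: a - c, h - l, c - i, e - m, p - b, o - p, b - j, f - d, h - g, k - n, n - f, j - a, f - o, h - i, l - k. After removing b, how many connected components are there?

2

With b gone, the remaining components are: {e, m}; {a, c, d, f, g, h, i, j, k, l, n, o, p}.
That is 2 components.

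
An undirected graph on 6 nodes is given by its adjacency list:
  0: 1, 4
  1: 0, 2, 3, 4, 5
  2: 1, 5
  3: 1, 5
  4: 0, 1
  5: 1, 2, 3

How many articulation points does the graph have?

1

Removing 1 increases the component count from 1 to 2, so 1 is a cut vertex.
By contrast removing 2 leaves 1 component; it is not a cut vertex. No other vertex is a cut vertex either.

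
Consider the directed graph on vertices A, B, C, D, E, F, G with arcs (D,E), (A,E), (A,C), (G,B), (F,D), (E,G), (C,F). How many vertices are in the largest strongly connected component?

1

{F} is an SCC by itself.
{A} is an SCC by itself.
{B} is an SCC by itself.
{C} is an SCC by itself.
{G} is an SCC by itself.
(and 2 more singleton SCCs)
The largest has 1 vertex.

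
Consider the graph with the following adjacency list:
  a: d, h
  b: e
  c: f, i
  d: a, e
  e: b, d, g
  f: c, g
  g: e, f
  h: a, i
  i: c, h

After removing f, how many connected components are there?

With f gone, the remaining components are: {a, b, c, d, e, g, h, i}.
That is 1 component.

1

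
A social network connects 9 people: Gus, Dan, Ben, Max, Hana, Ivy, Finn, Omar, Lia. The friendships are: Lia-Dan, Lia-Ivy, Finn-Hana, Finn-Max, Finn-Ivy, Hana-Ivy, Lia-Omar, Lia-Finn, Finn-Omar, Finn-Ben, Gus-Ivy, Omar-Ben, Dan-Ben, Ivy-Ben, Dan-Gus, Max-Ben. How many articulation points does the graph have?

0

Removing Finn, for instance, still leaves 1 component. No single vertex removal increases the component count — the graph has no articulation points.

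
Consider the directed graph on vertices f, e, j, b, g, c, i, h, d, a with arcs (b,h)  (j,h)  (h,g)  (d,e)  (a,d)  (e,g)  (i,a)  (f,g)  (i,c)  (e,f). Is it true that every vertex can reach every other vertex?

No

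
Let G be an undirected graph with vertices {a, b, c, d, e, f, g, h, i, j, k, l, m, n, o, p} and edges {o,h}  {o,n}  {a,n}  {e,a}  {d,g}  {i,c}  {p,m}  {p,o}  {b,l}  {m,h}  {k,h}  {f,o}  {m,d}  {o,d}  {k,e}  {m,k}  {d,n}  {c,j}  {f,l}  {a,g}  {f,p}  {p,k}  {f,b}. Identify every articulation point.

Removing c increases the component count from 2 to 3, so c is a cut vertex.
Removing f increases the component count from 2 to 3, so f is a cut vertex.
By contrast removing g leaves 2 components; it is not a cut vertex. No other vertex is a cut vertex either.

c, f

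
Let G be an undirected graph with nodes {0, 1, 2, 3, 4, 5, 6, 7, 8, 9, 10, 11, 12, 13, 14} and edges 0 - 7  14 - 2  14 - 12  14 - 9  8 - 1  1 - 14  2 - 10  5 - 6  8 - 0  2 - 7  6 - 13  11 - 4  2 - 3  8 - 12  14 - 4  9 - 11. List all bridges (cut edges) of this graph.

10-2, 13-6, 2-3, 5-6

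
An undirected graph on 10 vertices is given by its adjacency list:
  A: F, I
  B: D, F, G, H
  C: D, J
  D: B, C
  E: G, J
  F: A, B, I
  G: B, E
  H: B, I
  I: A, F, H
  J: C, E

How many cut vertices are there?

1

Removing B increases the component count from 1 to 2, so B is a cut vertex.
By contrast removing A leaves 1 component; it is not a cut vertex. No other vertex is a cut vertex either.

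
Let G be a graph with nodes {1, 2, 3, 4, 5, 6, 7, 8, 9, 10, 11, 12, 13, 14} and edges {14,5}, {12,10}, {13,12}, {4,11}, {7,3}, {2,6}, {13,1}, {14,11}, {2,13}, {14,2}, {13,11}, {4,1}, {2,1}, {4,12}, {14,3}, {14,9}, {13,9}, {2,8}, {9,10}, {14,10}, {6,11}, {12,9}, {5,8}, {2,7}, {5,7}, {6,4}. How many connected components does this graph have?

1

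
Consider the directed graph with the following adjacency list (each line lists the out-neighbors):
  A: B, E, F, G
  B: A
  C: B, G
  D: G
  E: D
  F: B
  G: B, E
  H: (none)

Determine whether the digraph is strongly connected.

There is no directed path from A to C, so the graph is not strongly connected.

No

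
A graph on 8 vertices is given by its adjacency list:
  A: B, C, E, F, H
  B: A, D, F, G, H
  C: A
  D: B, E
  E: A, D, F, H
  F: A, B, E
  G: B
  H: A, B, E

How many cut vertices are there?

2

Removing A increases the component count from 1 to 2, so A is a cut vertex.
Removing B increases the component count from 1 to 2, so B is a cut vertex.
By contrast removing D leaves 1 component; it is not a cut vertex. No other vertex is a cut vertex either.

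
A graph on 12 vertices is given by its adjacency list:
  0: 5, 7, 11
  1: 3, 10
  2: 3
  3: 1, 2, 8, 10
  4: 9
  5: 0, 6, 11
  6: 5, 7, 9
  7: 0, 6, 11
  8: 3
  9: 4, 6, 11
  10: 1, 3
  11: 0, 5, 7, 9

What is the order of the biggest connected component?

7

Starting from 1 we can reach 1, 2, 3, 8, 10. That is one component of size 5.
Starting from 0 we can reach 0, 4, 5, 6, 7, 9, 11. That is one component of size 7.
The largest has 7 vertices.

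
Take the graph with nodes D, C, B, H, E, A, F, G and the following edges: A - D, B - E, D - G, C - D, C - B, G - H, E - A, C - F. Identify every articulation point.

Removing C increases the component count from 1 to 2, so C is a cut vertex.
Removing D increases the component count from 1 to 2, so D is a cut vertex.
Removing G increases the component count from 1 to 2, so G is a cut vertex.
By contrast removing B leaves 1 component; it is not a cut vertex. No other vertex is a cut vertex either.

C, D, G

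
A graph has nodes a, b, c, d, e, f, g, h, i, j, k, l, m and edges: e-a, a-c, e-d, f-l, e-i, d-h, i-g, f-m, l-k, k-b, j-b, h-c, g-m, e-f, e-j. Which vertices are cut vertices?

e

Removing e increases the component count from 1 to 2, so e is a cut vertex.
By contrast removing a leaves 1 component; it is not a cut vertex. No other vertex is a cut vertex either.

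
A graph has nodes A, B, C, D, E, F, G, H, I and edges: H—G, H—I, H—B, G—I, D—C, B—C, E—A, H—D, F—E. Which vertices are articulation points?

Removing E increases the component count from 2 to 3, so E is a cut vertex.
Removing H increases the component count from 2 to 3, so H is a cut vertex.
By contrast removing F leaves 2 components; it is not a cut vertex. No other vertex is a cut vertex either.

E, H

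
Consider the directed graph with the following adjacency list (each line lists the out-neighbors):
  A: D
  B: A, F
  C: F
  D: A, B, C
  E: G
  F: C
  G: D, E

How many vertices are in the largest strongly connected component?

3

{A, B, D} are all mutually reachable — one SCC of size 3.
{E, G} are all mutually reachable — one SCC of size 2.
{C, F} are all mutually reachable — one SCC of size 2.
The largest has 3 vertices.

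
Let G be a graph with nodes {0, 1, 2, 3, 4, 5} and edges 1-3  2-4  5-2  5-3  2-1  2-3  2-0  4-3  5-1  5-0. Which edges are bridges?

none

The edges on the cycle 2-4-3-2 are not bridges since each lies on that cycle.
Every edge lies on some cycle, so there are no bridges.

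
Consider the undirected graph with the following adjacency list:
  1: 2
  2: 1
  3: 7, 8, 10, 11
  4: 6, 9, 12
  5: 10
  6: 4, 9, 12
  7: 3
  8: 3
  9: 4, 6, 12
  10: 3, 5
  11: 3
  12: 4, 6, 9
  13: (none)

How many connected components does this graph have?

4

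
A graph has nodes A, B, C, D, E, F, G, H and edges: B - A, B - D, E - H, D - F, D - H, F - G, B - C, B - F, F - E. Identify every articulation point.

B, F

Removing B increases the component count from 1 to 3, so B is a cut vertex.
Removing F increases the component count from 1 to 2, so F is a cut vertex.
By contrast removing A leaves 1 component; it is not a cut vertex. No other vertex is a cut vertex either.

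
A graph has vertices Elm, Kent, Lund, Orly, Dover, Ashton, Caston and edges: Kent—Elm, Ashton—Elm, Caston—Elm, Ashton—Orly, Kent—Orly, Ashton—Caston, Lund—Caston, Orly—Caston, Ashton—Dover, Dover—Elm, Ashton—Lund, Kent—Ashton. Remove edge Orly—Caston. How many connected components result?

Orly and Caston are still connected via Orly-Ashton-Caston, so the component count stays at 1.

1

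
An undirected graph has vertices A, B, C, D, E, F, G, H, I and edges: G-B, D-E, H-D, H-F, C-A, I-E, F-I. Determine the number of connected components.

3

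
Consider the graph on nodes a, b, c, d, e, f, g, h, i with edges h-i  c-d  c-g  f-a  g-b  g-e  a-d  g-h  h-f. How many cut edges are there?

The edges on the cycle c-g-h-f-a-d-c are not bridges since each lies on that cycle.
But removing g-e disconnects g from e; removing b-g disconnects b from g; removing h-i disconnects h from i — these are bridges.
That makes 3 bridges.

3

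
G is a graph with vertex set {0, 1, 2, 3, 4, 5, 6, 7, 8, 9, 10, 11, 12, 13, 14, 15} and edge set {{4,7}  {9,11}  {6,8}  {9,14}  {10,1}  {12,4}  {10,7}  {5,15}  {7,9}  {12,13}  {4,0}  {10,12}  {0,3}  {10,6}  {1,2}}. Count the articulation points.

Removing 0 increases the component count from 2 to 3, so 0 is a cut vertex.
Removing 1 increases the component count from 2 to 3, so 1 is a cut vertex.
Removing 4 increases the component count from 2 to 3, so 4 is a cut vertex.
Likewise 6, 7, 9, 10, 12 are cut vertices.
By contrast removing 15 leaves 2 components; it is not a cut vertex. No other vertex is a cut vertex either.

8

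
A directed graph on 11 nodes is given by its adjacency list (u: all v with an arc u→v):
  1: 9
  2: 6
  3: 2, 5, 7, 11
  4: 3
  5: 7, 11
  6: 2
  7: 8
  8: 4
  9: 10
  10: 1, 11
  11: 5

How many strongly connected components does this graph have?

3

{3, 4, 5, 7, 8, 11} are all mutually reachable — one SCC of size 6.
{1, 9, 10} are all mutually reachable — one SCC of size 3.
{2, 6} are all mutually reachable — one SCC of size 2.
That gives 3 strongly connected components.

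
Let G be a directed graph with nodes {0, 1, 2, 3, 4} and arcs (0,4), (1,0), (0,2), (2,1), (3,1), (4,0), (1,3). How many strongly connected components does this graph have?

{0, 1, 2, 3, 4} are all mutually reachable — one SCC of size 5.
That gives 1 strongly connected component.

1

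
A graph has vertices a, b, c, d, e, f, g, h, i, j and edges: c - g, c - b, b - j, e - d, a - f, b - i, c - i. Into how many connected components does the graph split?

h is isolated — a component by itself.
Starting from a we can reach a, f. That is one component of size 2.
Starting from d we can reach d, e. That is one component of size 2.
Starting from b we can reach b, c, g, i, j. That is one component of size 5.
Total: 4 components.

4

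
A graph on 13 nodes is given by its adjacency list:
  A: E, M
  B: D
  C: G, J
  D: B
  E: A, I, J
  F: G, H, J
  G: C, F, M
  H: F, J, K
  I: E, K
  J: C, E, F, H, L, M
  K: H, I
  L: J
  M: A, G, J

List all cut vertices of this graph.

Removing J increases the component count from 2 to 3, so J is a cut vertex.
By contrast removing M leaves 2 components; it is not a cut vertex. No other vertex is a cut vertex either.

J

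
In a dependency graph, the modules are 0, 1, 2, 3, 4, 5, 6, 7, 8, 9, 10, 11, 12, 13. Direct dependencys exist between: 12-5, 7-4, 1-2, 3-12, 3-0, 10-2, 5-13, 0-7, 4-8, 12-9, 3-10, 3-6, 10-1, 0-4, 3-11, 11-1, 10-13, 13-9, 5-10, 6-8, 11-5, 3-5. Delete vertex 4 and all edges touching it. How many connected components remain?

1

With 4 gone, the remaining components are: {0, 1, 2, 3, 5, 6, 7, 8, 9, 10, 11, 12, 13}.
That is 1 component.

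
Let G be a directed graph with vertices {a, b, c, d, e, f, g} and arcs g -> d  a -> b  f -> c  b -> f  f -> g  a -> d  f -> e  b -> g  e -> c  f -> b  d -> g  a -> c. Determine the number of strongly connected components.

{d, g} are all mutually reachable — one SCC of size 2.
{b, f} are all mutually reachable — one SCC of size 2.
{e} is an SCC by itself.
{c} is an SCC by itself.
{a} is an SCC by itself.
That gives 5 strongly connected components.

5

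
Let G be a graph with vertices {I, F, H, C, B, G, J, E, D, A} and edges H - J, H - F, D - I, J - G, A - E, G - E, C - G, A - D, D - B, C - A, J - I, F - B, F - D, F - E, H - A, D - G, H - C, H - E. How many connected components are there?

Starting from A we can reach A, B, C, D, E, F, G, H, I, J. That is one component of size 10.
Total: 1 component.

1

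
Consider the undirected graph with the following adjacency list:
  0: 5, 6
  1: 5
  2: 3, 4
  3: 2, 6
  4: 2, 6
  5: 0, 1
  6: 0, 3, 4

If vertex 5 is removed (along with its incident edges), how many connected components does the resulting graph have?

2

With 5 gone, the remaining components are: {1}; {0, 2, 3, 4, 6}.
That is 2 components.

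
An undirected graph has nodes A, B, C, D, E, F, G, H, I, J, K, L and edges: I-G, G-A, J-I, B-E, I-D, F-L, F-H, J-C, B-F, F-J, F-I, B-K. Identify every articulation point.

B, F, G, I, J

Removing B increases the component count from 1 to 3, so B is a cut vertex.
Removing F increases the component count from 1 to 4, so F is a cut vertex.
Removing G increases the component count from 1 to 2, so G is a cut vertex.
Likewise I, J are cut vertices.
By contrast removing C leaves 1 component; it is not a cut vertex. No other vertex is a cut vertex either.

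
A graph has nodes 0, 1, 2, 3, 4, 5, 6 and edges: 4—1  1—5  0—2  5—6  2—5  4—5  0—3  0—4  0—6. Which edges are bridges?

The edges on the cycle 0-4-1-5-6-0 are not bridges since each lies on that cycle.
But removing 0—3 disconnects 0 from 3 — this is a bridge.

0-3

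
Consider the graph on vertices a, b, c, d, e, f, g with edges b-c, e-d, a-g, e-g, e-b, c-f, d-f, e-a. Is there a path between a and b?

From a we can reach a, b, c, d, e, f, g, which includes b.

Yes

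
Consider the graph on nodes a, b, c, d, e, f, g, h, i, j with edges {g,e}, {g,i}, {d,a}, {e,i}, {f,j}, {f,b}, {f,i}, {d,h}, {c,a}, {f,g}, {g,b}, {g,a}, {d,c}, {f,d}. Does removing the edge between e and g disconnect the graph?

After removing e—g, the path e-i-g still connects them, so the edge is not a bridge.

No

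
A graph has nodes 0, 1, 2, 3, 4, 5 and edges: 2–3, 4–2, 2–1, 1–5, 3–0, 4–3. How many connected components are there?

Starting from 0 we can reach 0, 1, 2, 3, 4, 5. That is one component of size 6.
Total: 1 component.

1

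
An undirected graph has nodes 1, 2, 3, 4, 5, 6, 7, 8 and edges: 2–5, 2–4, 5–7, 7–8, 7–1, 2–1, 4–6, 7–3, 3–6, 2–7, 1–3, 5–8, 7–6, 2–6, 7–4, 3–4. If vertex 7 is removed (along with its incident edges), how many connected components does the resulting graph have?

1

With 7 gone, the remaining components are: {1, 2, 3, 4, 5, 6, 8}.
That is 1 component.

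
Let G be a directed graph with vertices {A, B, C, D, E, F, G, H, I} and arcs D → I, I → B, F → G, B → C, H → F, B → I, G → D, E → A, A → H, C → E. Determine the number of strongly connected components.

{A, B, C, D, E, F, G, H, I} are all mutually reachable — one SCC of size 9.
That gives 1 strongly connected component.

1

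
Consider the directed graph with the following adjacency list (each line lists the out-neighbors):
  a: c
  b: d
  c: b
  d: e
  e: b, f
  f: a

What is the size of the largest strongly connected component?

6

{a, b, c, d, e, f} are all mutually reachable — one SCC of size 6.
The largest has 6 vertices.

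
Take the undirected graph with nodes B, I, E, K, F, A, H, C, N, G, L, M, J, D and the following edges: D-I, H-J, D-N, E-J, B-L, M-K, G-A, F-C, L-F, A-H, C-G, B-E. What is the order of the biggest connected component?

9

Starting from K we can reach K, M. That is one component of size 2.
Starting from D we can reach D, I, N. That is one component of size 3.
Starting from A we can reach A, B, C, E, F, G, H, J, L. That is one component of size 9.
The largest has 9 vertices.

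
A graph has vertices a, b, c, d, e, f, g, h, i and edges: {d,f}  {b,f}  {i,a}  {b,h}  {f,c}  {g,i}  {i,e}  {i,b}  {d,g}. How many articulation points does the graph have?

Removing b increases the component count from 1 to 2, so b is a cut vertex.
Removing f increases the component count from 1 to 2, so f is a cut vertex.
Removing i increases the component count from 1 to 3, so i is a cut vertex.
By contrast removing e leaves 1 component; it is not a cut vertex. No other vertex is a cut vertex either.

3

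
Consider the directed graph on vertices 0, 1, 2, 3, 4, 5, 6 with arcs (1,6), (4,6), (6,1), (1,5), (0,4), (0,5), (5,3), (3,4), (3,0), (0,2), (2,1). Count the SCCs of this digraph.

1

{0, 1, 2, 3, 4, 5, 6} are all mutually reachable — one SCC of size 7.
That gives 1 strongly connected component.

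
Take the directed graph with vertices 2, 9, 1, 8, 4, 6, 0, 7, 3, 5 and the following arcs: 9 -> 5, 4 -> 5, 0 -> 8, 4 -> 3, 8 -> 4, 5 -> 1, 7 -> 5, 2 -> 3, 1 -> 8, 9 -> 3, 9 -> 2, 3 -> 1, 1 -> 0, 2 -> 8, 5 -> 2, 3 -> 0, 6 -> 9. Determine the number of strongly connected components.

{0, 1, 2, 3, 4, 5, 8} are all mutually reachable — one SCC of size 7.
{9} is an SCC by itself.
{7} is an SCC by itself.
{6} is an SCC by itself.
That gives 4 strongly connected components.

4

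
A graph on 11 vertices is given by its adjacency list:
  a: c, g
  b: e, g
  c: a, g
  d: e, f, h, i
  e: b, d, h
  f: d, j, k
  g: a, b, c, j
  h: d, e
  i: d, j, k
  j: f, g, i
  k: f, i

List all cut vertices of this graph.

Removing g increases the component count from 1 to 2, so g is a cut vertex.
By contrast removing f leaves 1 component; it is not a cut vertex. No other vertex is a cut vertex either.

g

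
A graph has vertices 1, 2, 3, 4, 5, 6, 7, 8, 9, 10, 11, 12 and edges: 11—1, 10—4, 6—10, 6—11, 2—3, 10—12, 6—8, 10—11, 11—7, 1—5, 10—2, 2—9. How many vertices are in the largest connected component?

Starting from 1 we can reach 1, 2, 3, 4, 5, 6, 7, 8, 9, 10, 11, 12. That is one component of size 12.
The largest has 12 vertices.

12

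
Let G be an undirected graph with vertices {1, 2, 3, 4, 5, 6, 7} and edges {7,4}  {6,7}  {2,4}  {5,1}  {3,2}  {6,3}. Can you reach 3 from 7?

From 7 we can reach 2, 3, 4, 6, 7, which includes 3.

Yes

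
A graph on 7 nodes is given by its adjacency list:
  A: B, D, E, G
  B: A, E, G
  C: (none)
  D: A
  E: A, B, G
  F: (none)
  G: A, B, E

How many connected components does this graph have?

3

F is isolated — a component by itself.
C is isolated — a component by itself.
Starting from A we can reach A, B, D, E, G. That is one component of size 5.
Total: 3 components.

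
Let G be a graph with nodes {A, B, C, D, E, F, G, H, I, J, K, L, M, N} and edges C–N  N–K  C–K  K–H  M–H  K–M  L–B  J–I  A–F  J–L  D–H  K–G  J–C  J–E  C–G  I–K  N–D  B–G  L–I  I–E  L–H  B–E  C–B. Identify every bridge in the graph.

A-F

The edges on the cycle C-N-D-H-M-K-C are not bridges since each lies on that cycle.
But removing A–F disconnects A from F — this is a bridge.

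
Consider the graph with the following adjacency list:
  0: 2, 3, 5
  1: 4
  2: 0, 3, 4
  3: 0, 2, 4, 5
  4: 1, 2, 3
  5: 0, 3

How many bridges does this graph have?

1

The edges on the cycle 2-3-4-2 are not bridges since each lies on that cycle.
But removing 4-1 disconnects 4 from 1 — this is a bridge.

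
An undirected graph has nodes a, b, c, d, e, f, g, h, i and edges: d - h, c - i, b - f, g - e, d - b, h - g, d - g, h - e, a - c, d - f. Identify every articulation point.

Removing c increases the component count from 2 to 3, so c is a cut vertex.
Removing d increases the component count from 2 to 3, so d is a cut vertex.
By contrast removing e leaves 2 components; it is not a cut vertex. No other vertex is a cut vertex either.

c, d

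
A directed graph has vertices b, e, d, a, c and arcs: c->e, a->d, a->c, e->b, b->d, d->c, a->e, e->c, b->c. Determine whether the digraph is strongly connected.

There is no directed path from d to a, so the graph is not strongly connected.

No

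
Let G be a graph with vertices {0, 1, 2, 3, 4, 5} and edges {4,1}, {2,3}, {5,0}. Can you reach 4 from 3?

The component containing 3 is {2, 3}, and 4 is not in it.

No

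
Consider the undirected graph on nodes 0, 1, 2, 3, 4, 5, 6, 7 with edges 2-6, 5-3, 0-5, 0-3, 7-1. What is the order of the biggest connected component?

4 is isolated — a component by itself.
Starting from 2 we can reach 2, 6. That is one component of size 2.
Starting from 1 we can reach 1, 7. That is one component of size 2.
Starting from 0 we can reach 0, 3, 5. That is one component of size 3.
The largest has 3 vertices.

3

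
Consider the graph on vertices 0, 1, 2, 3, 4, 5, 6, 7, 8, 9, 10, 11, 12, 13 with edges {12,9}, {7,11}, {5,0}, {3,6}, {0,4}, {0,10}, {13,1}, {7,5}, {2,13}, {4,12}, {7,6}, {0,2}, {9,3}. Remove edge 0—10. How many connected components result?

Before removal there are 2 components.
0—10 is a bridge — removing it separates 0's side from 10's side.
After removal: 3 components.

3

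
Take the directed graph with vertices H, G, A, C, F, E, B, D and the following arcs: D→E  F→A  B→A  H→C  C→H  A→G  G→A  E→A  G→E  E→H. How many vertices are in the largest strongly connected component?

3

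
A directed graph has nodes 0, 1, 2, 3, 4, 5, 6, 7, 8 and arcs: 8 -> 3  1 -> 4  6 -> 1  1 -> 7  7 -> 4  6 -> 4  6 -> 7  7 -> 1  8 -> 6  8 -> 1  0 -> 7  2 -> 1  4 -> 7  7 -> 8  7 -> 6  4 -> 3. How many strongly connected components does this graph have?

{1, 4, 6, 7, 8} are all mutually reachable — one SCC of size 5.
{5} is an SCC by itself.
{0} is an SCC by itself.
{3} is an SCC by itself.
{2} is an SCC by itself.
That gives 5 strongly connected components.

5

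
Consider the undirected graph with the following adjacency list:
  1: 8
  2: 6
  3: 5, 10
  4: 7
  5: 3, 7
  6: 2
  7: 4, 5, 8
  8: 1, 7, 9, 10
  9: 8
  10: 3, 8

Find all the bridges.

1-8, 2-6, 4-7, 8-9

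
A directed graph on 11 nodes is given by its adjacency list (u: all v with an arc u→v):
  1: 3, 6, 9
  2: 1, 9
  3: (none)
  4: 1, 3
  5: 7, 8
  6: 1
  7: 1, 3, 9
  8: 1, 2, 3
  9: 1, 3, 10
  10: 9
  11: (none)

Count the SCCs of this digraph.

{1, 6, 9, 10} are all mutually reachable — one SCC of size 4.
{3} is an SCC by itself.
{2} is an SCC by itself.
{7} is an SCC by itself.
{8} is an SCC by itself.
(and 3 more singleton SCCs)
That gives 8 strongly connected components.

8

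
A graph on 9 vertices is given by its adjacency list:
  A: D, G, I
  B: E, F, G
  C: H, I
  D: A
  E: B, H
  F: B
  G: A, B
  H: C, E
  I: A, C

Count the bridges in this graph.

2

The edges on the cycle C-I-A-G-B-E-H-C are not bridges since each lies on that cycle.
But removing A-D disconnects A from D; removing F-B disconnects F from B — these are bridges.
That makes 2 bridges.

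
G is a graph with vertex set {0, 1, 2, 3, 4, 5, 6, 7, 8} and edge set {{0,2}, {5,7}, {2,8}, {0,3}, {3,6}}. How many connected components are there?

4

1 is isolated — a component by itself.
4 is isolated — a component by itself.
Starting from 5 we can reach 5, 7. That is one component of size 2.
Starting from 0 we can reach 0, 2, 3, 6, 8. That is one component of size 5.
Total: 4 components.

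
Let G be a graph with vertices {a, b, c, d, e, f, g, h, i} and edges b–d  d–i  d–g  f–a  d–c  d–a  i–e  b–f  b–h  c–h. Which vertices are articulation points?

d, i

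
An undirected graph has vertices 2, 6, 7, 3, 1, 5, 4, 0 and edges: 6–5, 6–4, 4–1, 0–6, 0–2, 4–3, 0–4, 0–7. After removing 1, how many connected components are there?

1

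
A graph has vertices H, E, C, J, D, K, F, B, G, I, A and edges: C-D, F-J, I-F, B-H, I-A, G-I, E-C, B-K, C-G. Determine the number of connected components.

Starting from B we can reach B, H, K. That is one component of size 3.
Starting from A we can reach A, C, D, E, F, G, I, J. That is one component of size 8.
Total: 2 components.

2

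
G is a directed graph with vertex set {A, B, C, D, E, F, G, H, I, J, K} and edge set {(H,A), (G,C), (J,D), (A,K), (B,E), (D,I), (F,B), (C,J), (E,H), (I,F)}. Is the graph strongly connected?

No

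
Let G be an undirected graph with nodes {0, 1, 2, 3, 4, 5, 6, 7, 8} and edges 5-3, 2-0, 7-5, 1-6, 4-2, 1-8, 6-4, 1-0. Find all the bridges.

The edges on the cycle 1-6-4-2-0-1 are not bridges since each lies on that cycle.
But removing 7-5 disconnects 7 from 5; removing 3-5 disconnects 3 from 5; removing 1-8 disconnects 1 from 8 — these are bridges.

1-8, 3-5, 5-7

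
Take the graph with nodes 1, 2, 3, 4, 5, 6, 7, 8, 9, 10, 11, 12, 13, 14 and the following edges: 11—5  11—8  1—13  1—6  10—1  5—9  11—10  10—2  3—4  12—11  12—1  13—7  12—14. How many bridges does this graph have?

The edges on the cycle 12-11-10-1-12 are not bridges since each lies on that cycle.
But removing 11—8 disconnects 11 from 8; removing 13—1 disconnects 13 from 1; removing 13—7 disconnects 13 from 7; removing 10—2 disconnects 10 from 2 — these are bridges.
In total 9 edges are bridges.

9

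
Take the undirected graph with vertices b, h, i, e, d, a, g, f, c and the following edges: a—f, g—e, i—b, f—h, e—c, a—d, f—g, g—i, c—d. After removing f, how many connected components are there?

With f gone, the remaining components are: {h}; {a, b, c, d, e, g, i}.
That is 2 components.

2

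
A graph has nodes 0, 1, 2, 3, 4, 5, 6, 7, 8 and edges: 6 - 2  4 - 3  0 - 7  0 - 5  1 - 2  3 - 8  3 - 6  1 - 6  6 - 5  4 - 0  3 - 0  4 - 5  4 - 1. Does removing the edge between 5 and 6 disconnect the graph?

After removing 5 - 6, the path 5-4-3-6 still connects them, so the edge is not a bridge.

No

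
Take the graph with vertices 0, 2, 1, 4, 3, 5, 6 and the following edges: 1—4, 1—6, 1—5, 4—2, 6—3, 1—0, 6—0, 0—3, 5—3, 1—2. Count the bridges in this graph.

0

The edges on the cycle 1-4-2-1 are not bridges since each lies on that cycle.
Every edge lies on some cycle, so there are no bridges.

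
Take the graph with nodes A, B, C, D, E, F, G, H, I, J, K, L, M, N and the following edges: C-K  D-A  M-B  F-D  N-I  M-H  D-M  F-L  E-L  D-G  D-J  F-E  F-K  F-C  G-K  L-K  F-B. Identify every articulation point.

Removing D increases the component count from 2 to 4, so D is a cut vertex.
Removing M increases the component count from 2 to 3, so M is a cut vertex.
By contrast removing N leaves 2 components; it is not a cut vertex. No other vertex is a cut vertex either.

D, M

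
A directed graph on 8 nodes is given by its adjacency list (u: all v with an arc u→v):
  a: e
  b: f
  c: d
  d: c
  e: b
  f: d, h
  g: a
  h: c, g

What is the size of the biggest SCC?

6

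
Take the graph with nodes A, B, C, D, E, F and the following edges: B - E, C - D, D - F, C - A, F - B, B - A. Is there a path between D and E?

Yes

From D we can reach A, B, C, D, E, F, which includes E.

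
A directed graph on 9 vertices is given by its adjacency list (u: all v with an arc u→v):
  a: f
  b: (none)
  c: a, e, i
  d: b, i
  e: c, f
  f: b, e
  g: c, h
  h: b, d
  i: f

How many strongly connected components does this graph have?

5

{a, c, e, f, i} are all mutually reachable — one SCC of size 5.
{b} is an SCC by itself.
{g} is an SCC by itself.
{h} is an SCC by itself.
{d} is an SCC by itself.
That gives 5 strongly connected components.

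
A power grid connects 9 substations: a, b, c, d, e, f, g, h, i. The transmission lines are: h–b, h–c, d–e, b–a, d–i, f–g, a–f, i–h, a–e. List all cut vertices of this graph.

a, f, h

Removing a increases the component count from 1 to 2, so a is a cut vertex.
Removing f increases the component count from 1 to 2, so f is a cut vertex.
Removing h increases the component count from 1 to 2, so h is a cut vertex.
By contrast removing i leaves 1 component; it is not a cut vertex. No other vertex is a cut vertex either.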